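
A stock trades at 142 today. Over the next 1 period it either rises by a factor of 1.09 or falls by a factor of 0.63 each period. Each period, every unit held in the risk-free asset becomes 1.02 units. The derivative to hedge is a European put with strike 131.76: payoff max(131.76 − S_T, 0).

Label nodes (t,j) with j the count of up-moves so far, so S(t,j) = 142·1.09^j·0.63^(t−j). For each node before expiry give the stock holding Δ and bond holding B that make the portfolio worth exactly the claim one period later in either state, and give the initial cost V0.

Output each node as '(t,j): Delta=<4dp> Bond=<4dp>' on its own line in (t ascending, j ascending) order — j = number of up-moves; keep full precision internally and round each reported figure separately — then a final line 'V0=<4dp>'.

(0,0): Delta=-0.6476 Bond=98.2673
V0=6.3107

Under the risk-neutral measure, an up-move has probability p* = (R−d)/(u−d) = 0.8478 and values discount at R = 1.02.
At expiry t=1: V(1,0)=42.3000, V(1,1)=0.0000
(0,0): S=142.0000. Δ = (V_up−V_dn)/(S_up−S_dn) = (0.0000−42.3000)/(154.7800−89.4600) = -0.6476. V = [p*·0.0000 + (1−p*)·42.3000]/1.02 = 6.3107. B = V − Δ·S = 98.2673.
Self-financing check: at every node Δ·S+B equals the discounted successor values.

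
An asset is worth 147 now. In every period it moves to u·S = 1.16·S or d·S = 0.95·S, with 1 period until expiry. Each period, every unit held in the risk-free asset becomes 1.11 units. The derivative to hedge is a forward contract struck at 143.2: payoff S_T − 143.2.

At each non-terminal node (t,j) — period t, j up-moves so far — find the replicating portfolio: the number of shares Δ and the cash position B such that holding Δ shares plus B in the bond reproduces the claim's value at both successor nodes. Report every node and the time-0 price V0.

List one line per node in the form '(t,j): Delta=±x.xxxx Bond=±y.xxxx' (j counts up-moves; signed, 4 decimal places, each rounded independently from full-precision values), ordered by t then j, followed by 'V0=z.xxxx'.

(0,0): Delta=1.0000 Bond=-129.0090
V0=17.9910

Since d<R<u, set p* = (R−d)/(u−d) = 0.7619; price each node as the discounted p*-expectation of its children.
Terminal payoffs: V(1,0)=-3.5500, V(1,1)=27.3200
  t=0,j=0: stock 147.0000 → up 170.5200 (V=27.3200), down 139.6500 (V=-3.5500). Price 17.9910; hedge Δ=1.0000, bond B=-129.0090.
Each (Δ,B) replicates both successor values, so the strategy is self-financing and V0 is arbitrage-free.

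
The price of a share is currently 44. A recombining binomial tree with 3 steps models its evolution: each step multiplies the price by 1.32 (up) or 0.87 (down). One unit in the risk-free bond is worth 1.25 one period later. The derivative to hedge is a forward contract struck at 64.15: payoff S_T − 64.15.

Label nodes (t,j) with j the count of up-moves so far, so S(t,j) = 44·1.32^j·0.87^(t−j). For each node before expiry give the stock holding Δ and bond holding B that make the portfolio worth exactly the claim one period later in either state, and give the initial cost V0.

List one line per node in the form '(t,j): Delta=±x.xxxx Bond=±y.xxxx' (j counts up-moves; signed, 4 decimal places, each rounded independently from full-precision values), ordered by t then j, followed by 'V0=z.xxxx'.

(0,0): Delta=1.0000 Bond=-32.8448
(1,0): Delta=1.0000 Bond=-41.0560
(1,1): Delta=1.0000 Bond=-41.0560
(2,0): Delta=1.0000 Bond=-51.3200
(2,1): Delta=1.0000 Bond=-51.3200
(2,2): Delta=1.0000 Bond=-51.3200
V0=11.1552

Risk-neutral probability p* = (R−d)/(u−d) = (1.25−0.87)/(1.32−0.87) = 0.8444.
Terminal values V(3,·): V(3,0)=-35.1759, V(3,1)=-20.1892, V(3,2)=2.5491, V(3,3)=37.0486
  t=2,j=0: stock 33.3036 → up 43.9608 (V=-20.1892), down 28.9741 (V=-35.1759). Price -18.0164; hedge Δ=1.0000, bond B=-51.3200.
  t=2,j=1: stock 50.5296 → up 66.6991 (V=2.5491), down 43.9608 (V=-20.1892). Price -0.7904; hedge Δ=1.0000, bond B=-51.3200.
  t=2,j=2: stock 76.6656 → up 101.1986 (V=37.0486), down 66.6991 (V=2.5491). Price 25.3456; hedge Δ=1.0000, bond B=-51.3200.
  t=1,j=0: stock 38.2800 → up 50.5296 (V=-0.7904), down 33.3036 (V=-18.0164). Price -2.7760; hedge Δ=1.0000, bond B=-41.0560.
  t=1,j=1: stock 58.0800 → up 76.6656 (V=25.3456), down 50.5296 (V=-0.7904). Price 17.0240; hedge Δ=1.0000, bond B=-41.0560.
  t=0,j=0: stock 44.0000 → up 58.0800 (V=17.0240), down 38.2800 (V=-2.7760). Price 11.1552; hedge Δ=1.0000, bond B=-32.8448.
The time-0 hedge costs 11.1552, which is the no-arbitrage price.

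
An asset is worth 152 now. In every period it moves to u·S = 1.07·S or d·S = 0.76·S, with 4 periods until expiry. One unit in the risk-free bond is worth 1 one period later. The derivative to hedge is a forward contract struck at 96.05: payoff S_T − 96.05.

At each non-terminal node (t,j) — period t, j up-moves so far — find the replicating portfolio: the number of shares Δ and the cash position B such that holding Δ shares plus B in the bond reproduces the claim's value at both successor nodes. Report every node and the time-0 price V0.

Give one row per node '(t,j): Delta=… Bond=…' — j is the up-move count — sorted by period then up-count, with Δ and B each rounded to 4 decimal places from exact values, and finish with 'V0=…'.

No-arbitrage ⇒ martingale measure with p* = (R−d)/(u−d) = 0.7742.
At expiry t=4: V(4,0)=-45.3395, V(4,1)=-24.6549, V(4,2)=4.4667, V(4,3)=45.4670, V(4,4)=103.1910
Node (3,0) S=66.7244: V=(p*·-24.6549+(1−p*)·-45.3395)/1=-29.3256; Δ=(-24.6549−-45.3395)/(71.3951−50.7105)=1.0000; B=V−Δ·S=-96.0500
Node (3,1) S=93.9409: V=(p*·4.4667+(1−p*)·-24.6549)/1=-2.1091; Δ=(4.4667−-24.6549)/(100.5167−71.3951)=1.0000; B=V−Δ·S=-96.0500
Node (3,2) S=132.2588: V=(p*·45.4670+(1−p*)·4.4667)/1=36.2088; Δ=(45.4670−4.4667)/(141.5170−100.5167)=1.0000; B=V−Δ·S=-96.0500
Node (3,3) S=186.2065: V=(p*·103.1910+(1−p*)·45.4670)/1=90.1565; Δ=(103.1910−45.4670)/(199.2410−141.5170)=1.0000; B=V−Δ·S=-96.0500
Node (2,0) S=87.7952: V=(p*·-2.1091+(1−p*)·-29.3256)/1=-8.2548; Δ=(-2.1091−-29.3256)/(93.9409−66.7244)=1.0000; B=V−Δ·S=-96.0500
Node (2,1) S=123.6064: V=(p*·36.2088+(1−p*)·-2.1091)/1=27.5564; Δ=(36.2088−-2.1091)/(132.2588−93.9409)=1.0000; B=V−Δ·S=-96.0500
Node (2,2) S=174.0248: V=(p*·90.1565+(1−p*)·36.2088)/1=77.9748; Δ=(90.1565−36.2088)/(186.2065−132.2588)=1.0000; B=V−Δ·S=-96.0500
Node (1,0) S=115.5200: V=(p*·27.5564+(1−p*)·-8.2548)/1=19.4700; Δ=(27.5564−-8.2548)/(123.6064−87.7952)=1.0000; B=V−Δ·S=-96.0500
Node (1,1) S=162.6400: V=(p*·77.9748+(1−p*)·27.5564)/1=66.5900; Δ=(77.9748−27.5564)/(174.0248−123.6064)=1.0000; B=V−Δ·S=-96.0500
Node (0,0) S=152.0000: V=(p*·66.5900+(1−p*)·19.4700)/1=55.9500; Δ=(66.5900−19.4700)/(162.6400−115.5200)=1.0000; B=V−Δ·S=-96.0500
The time-0 hedge costs 55.9500, which is the no-arbitrage price.

(0,0): Delta=1.0000 Bond=-96.0500
(1,0): Delta=1.0000 Bond=-96.0500
(1,1): Delta=1.0000 Bond=-96.0500
(2,0): Delta=1.0000 Bond=-96.0500
(2,1): Delta=1.0000 Bond=-96.0500
(2,2): Delta=1.0000 Bond=-96.0500
(3,0): Delta=1.0000 Bond=-96.0500
(3,1): Delta=1.0000 Bond=-96.0500
(3,2): Delta=1.0000 Bond=-96.0500
(3,3): Delta=1.0000 Bond=-96.0500
V0=55.9500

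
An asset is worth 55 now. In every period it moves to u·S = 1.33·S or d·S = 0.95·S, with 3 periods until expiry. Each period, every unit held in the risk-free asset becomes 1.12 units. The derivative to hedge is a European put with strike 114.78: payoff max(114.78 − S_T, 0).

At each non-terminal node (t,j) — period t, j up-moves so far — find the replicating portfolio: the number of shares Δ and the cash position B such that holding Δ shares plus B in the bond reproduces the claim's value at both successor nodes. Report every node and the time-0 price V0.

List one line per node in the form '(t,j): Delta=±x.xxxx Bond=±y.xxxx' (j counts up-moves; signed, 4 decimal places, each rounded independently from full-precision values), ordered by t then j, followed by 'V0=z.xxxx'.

Under the risk-neutral measure, an up-move has probability p* = (R−d)/(u−d) = 0.4474 and values discount at R = 1.12.
Terminal values V(3,·): V(3,0)=67.6244, V(3,1)=48.7621, V(3,2)=22.3550, V(3,3)=0.0000
(2,0): S=49.6375. Δ = (V_up−V_dn)/(S_up−S_dn) = (48.7621−67.6244)/(66.0179−47.1556) = -1.0000. V = [p*·48.7621 + (1−p*)·67.6244]/1.12 = 52.8446. B = V − Δ·S = 102.4821.
(2,1): S=69.4925. Δ = (V_up−V_dn)/(S_up−S_dn) = (22.3550−48.7621)/(92.4250−66.0179) = -1.0000. V = [p*·22.3550 + (1−p*)·48.7621]/1.12 = 32.9896. B = V − Δ·S = 102.4821.
(2,2): S=97.2895. Δ = (V_up−V_dn)/(S_up−S_dn) = (0.0000−22.3550)/(129.3950−92.4250) = -0.6047. V = [p*·0.0000 + (1−p*)·22.3550]/1.12 = 11.0304. B = V − Δ·S = 69.8593.
(1,0): S=52.2500. Δ = (V_up−V_dn)/(S_up−S_dn) = (32.9896−52.8446)/(69.4925−49.6375) = -1.0000. V = [p*·32.9896 + (1−p*)·52.8446]/1.12 = 39.2519. B = V − Δ·S = 91.5019.
(1,1): S=73.1500. Δ = (V_up−V_dn)/(S_up−S_dn) = (11.0304−32.9896)/(97.2895−69.4925) = -0.7900. V = [p*·11.0304 + (1−p*)·32.9896]/1.12 = 20.6837. B = V − Δ·S = 78.4712.
(0,0): S=55.0000. Δ = (V_up−V_dn)/(S_up−S_dn) = (20.6837−39.2519)/(73.1500−52.2500) = -0.8884. V = [p*·20.6837 + (1−p*)·39.2519]/1.12 = 27.6295. B = V − Δ·S = 76.4932.
The time-0 hedge costs 27.6295, which is the no-arbitrage price.

(0,0): Delta=-0.8884 Bond=76.4932
(1,0): Delta=-1.0000 Bond=91.5019
(1,1): Delta=-0.7900 Bond=78.4712
(2,0): Delta=-1.0000 Bond=102.4821
(2,1): Delta=-1.0000 Bond=102.4821
(2,2): Delta=-0.6047 Bond=69.8593
V0=27.6295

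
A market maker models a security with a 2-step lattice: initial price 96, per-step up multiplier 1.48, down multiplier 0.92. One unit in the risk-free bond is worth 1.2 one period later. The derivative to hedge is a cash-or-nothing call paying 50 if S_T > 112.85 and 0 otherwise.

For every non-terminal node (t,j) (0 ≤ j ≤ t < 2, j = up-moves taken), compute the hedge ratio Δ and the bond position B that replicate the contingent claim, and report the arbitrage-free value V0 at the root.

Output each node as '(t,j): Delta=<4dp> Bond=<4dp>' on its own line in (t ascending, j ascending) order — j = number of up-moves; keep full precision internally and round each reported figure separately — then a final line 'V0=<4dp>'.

(0,0): Delta=0.3875 Bond=-11.1607
(1,0): Delta=1.0109 Bond=-68.4524
(1,1): Delta=0.0000 Bond=41.6667
V0=26.0417

The replicating-portfolio and risk-neutral prices coincide; use p* = (1.2−0.92)/(1.48−0.92) = 0.5000 for the latter.
At expiry t=2: V(2,0)=0.0000, V(2,1)=50.0000, V(2,2)=50.0000
Node (1,0) S=88.3200: V=(p*·50.0000+(1−p*)·0.0000)/1.2=20.8333; Δ=(50.0000−0.0000)/(130.7136−81.2544)=1.0109; B=V−Δ·S=-68.4524
Node (1,1) S=142.0800: V=(p*·50.0000+(1−p*)·50.0000)/1.2=41.6667; Δ=(50.0000−50.0000)/(210.2784−130.7136)=0.0000; B=V−Δ·S=41.6667
Node (0,0) S=96.0000: V=(p*·41.6667+(1−p*)·20.8333)/1.2=26.0417; Δ=(41.6667−20.8333)/(142.0800−88.3200)=0.3875; B=V−Δ·S=-11.1607
Each (Δ,B) replicates both successor values, so the strategy is self-financing and V0 is arbitrage-free.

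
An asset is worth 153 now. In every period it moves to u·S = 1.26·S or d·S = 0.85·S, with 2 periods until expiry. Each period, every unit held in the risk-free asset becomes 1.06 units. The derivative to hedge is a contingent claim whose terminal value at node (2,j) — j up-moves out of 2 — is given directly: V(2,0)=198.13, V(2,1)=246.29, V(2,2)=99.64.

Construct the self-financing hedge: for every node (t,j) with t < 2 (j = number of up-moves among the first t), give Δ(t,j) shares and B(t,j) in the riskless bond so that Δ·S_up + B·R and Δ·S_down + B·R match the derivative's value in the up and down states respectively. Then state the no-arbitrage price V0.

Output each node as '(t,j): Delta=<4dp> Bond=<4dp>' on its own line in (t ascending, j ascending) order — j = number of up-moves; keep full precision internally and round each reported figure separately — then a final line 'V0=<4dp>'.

(0,0): Delta=-0.7763 Bond=293.5350
(1,0): Delta=0.9032 Bond=92.7227
(1,1): Delta=-1.8554 Bond=519.1703
V0=174.7574

Under the risk-neutral measure, an up-move has probability p* = (R−d)/(u−d) = 0.5122 and values discount at R = 1.06.
Terminal payoffs: V(2,0)=198.1300, V(2,1)=246.2900, V(2,2)=99.6400
Node (1,0) S=130.0500: V=(p*·246.2900+(1−p*)·198.1300)/1.06=210.1861; Δ=(246.2900−198.1300)/(163.8630−110.5425)=0.9032; B=V−Δ·S=92.7227
Node (1,1) S=192.7800: V=(p*·99.6400+(1−p*)·246.2900)/1.06=161.4873; Δ=(99.6400−246.2900)/(242.9028−163.8630)=-1.8554; B=V−Δ·S=519.1703
Node (0,0) S=153.0000: V=(p*·161.4873+(1−p*)·210.1861)/1.06=174.7574; Δ=(161.4873−210.1861)/(192.7800−130.0500)=-0.7763; B=V−Δ·S=293.5350
The time-0 hedge costs 174.7574, which is the no-arbitrage price.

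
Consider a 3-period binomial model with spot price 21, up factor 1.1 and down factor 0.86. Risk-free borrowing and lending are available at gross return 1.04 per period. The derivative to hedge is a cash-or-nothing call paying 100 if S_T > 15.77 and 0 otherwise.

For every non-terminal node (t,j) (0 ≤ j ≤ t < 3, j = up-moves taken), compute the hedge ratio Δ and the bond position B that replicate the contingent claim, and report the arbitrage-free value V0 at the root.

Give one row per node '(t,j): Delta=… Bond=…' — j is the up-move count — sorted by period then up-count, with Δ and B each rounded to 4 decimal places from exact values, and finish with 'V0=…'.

(0,0): Delta=1.1465 Bond=63.4336
(1,0): Delta=5.5460 Bond=-13.4831
(1,1): Delta=0.0000 Bond=92.4556
(2,0): Delta=26.8270 Bond=-344.5513
(2,1): Delta=0.0000 Bond=96.1538
(2,2): Delta=0.0000 Bond=96.1538
V0=87.5106

The replicating-portfolio and risk-neutral prices coincide; use p* = (1.04−0.86)/(1.1−0.86) = 0.7500 for the latter.
Payoff layer (t=3): V(3,0)=0.0000, V(3,1)=100.0000, V(3,2)=100.0000, V(3,3)=100.0000
Node (2,0) S=15.5316: V=(p*·100.0000+(1−p*)·0.0000)/1.04=72.1154; Δ=(100.0000−0.0000)/(17.0848−13.3572)=26.8270; B=V−Δ·S=-344.5513
Node (2,1) S=19.8660: V=(p*·100.0000+(1−p*)·100.0000)/1.04=96.1538; Δ=(100.0000−100.0000)/(21.8526−17.0848)=0.0000; B=V−Δ·S=96.1538
Node (2,2) S=25.4100: V=(p*·100.0000+(1−p*)·100.0000)/1.04=96.1538; Δ=(100.0000−100.0000)/(27.9510−21.8526)=0.0000; B=V−Δ·S=96.1538
Node (1,0) S=18.0600: V=(p*·96.1538+(1−p*)·72.1154)/1.04=86.6771; Δ=(96.1538−72.1154)/(19.8660−15.5316)=5.5460; B=V−Δ·S=-13.4831
Node (1,1) S=23.1000: V=(p*·96.1538+(1−p*)·96.1538)/1.04=92.4556; Δ=(96.1538−96.1538)/(25.4100−19.8660)=0.0000; B=V−Δ·S=92.4556
Node (0,0) S=21.0000: V=(p*·92.4556+(1−p*)·86.6771)/1.04=87.5106; Δ=(92.4556−86.6771)/(23.1000−18.0600)=1.1465; B=V−Δ·S=63.4336
Each (Δ,B) replicates both successor values, so the strategy is self-financing and V0 is arbitrage-free.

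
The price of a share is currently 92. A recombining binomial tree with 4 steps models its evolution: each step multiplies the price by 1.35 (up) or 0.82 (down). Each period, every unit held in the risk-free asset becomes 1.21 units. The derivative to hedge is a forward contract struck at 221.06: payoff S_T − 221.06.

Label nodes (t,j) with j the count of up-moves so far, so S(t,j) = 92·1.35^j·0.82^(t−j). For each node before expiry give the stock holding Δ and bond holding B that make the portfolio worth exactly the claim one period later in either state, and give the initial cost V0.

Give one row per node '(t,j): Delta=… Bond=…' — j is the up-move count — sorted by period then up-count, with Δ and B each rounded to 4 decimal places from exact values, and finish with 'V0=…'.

(0,0): Delta=1.0000 Bond=-103.1261
(1,0): Delta=1.0000 Bond=-124.7826
(1,1): Delta=1.0000 Bond=-124.7826
(2,0): Delta=1.0000 Bond=-150.9870
(2,1): Delta=1.0000 Bond=-150.9870
(2,2): Delta=1.0000 Bond=-150.9870
(3,0): Delta=1.0000 Bond=-182.6942
(3,1): Delta=1.0000 Bond=-182.6942
(3,2): Delta=1.0000 Bond=-182.6942
(3,3): Delta=1.0000 Bond=-182.6942
V0=-11.1261

Since d<R<u, set p* = (R−d)/(u−d) = 0.7358; price each node as the discounted p*-expectation of its children.
Terminal payoffs: V(4,0)=-179.4648, V(4,1)=-152.5801, V(4,2)=-108.3187, V(4,3)=-35.4493, V(4,4)=84.5186
Node (3,0) S=50.7259: V=(p*·-152.5801+(1−p*)·-179.4648)/1.21=-131.9684; Δ=(-152.5801−-179.4648)/(68.4799−41.5952)=1.0000; B=V−Δ·S=-182.6942
Node (3,1) S=83.5121: V=(p*·-108.3187+(1−p*)·-152.5801)/1.21=-99.1821; Δ=(-108.3187−-152.5801)/(112.7413−68.4799)=1.0000; B=V−Δ·S=-182.6942
Node (3,2) S=137.4894: V=(p*·-35.4493+(1−p*)·-108.3187)/1.21=-45.2048; Δ=(-35.4493−-108.3187)/(185.6107−112.7413)=1.0000; B=V−Δ·S=-182.6942
Node (3,3) S=226.3545: V=(p*·84.5186+(1−p*)·-35.4493)/1.21=43.6603; Δ=(84.5186−-35.4493)/(305.5786−185.6107)=1.0000; B=V−Δ·S=-182.6942
Node (2,0) S=61.8608: V=(p*·-99.1821+(1−p*)·-131.9684)/1.21=-89.1262; Δ=(-99.1821−-131.9684)/(83.5121−50.7259)=1.0000; B=V−Δ·S=-150.9870
Node (2,1) S=101.8440: V=(p*·-45.2048+(1−p*)·-99.1821)/1.21=-49.1430; Δ=(-45.2048−-99.1821)/(137.4894−83.5121)=1.0000; B=V−Δ·S=-150.9870
Node (2,2) S=167.6700: V=(p*·43.6603+(1−p*)·-45.2048)/1.21=16.6830; Δ=(43.6603−-45.2048)/(226.3545−137.4894)=1.0000; B=V−Δ·S=-150.9870
Node (1,0) S=75.4400: V=(p*·-49.1430+(1−p*)·-89.1262)/1.21=-49.3426; Δ=(-49.1430−-89.1262)/(101.8440−61.8608)=1.0000; B=V−Δ·S=-124.7826
Node (1,1) S=124.2000: V=(p*·16.6830+(1−p*)·-49.1430)/1.21=-0.5826; Δ=(16.6830−-49.1430)/(167.6700−101.8440)=1.0000; B=V−Δ·S=-124.7826
Node (0,0) S=92.0000: V=(p*·-0.5826+(1−p*)·-49.3426)/1.21=-11.1261; Δ=(-0.5826−-49.3426)/(124.2000−75.4400)=1.0000; B=V−Δ·S=-103.1261
Check: Δ(0,0)·S0 + B(0,0) = -11.1261 = V0.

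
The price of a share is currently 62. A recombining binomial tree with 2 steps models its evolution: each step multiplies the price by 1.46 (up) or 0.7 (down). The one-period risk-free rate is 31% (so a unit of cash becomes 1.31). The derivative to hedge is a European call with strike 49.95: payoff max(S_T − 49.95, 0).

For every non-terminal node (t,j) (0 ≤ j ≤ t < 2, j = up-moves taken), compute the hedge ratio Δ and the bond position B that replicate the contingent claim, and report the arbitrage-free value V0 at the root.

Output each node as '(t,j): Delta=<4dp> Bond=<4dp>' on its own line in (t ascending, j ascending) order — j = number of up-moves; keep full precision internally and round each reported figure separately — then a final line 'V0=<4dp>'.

Under the risk-neutral measure, an up-move has probability p* = (R−d)/(u−d) = 0.8026 and values discount at R = 1.31.
Terminal values V(2,·): V(2,0)=0.0000, V(2,1)=13.4140, V(2,2)=82.2092
(1,0): S=43.4000. Δ = (V_up−V_dn)/(S_up−S_dn) = (13.4140−0.0000)/(63.3640−30.3800) = 0.4067. V = [p*·13.4140 + (1−p*)·0.0000]/1.31 = 8.2187. B = V − Δ·S = -9.4313.
(1,1): S=90.5200. Δ = (V_up−V_dn)/(S_up−S_dn) = (82.2092−13.4140)/(132.1592−63.3640) = 1.0000. V = [p*·82.2092 + (1−p*)·13.4140]/1.31 = 52.3902. B = V − Δ·S = -38.1298.
(0,0): S=62.0000. Δ = (V_up−V_dn)/(S_up−S_dn) = (52.3902−8.2187)/(90.5200−43.4000) = 0.9374. V = [p*·52.3902 + (1−p*)·8.2187]/1.31 = 33.3375. B = V − Δ·S = -24.7829.
Check: Δ(0,0)·S0 + B(0,0) = 33.3375 = V0.

(0,0): Delta=0.9374 Bond=-24.7829
(1,0): Delta=0.4067 Bond=-9.4313
(1,1): Delta=1.0000 Bond=-38.1298
V0=33.3375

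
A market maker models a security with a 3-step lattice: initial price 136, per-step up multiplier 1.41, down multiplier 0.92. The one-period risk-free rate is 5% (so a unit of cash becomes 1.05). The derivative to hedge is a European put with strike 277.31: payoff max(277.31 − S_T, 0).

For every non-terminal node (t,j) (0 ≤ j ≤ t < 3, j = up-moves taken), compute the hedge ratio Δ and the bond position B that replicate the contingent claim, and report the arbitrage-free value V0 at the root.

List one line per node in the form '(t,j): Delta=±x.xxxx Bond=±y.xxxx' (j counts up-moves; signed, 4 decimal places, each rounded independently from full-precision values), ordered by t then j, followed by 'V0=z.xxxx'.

(0,0): Delta=-0.9004 Bond=227.6863
(1,0): Delta=-1.0000 Bond=251.5283
(1,1): Delta=-0.7205 Bond=204.5721
(2,0): Delta=-1.0000 Bond=264.1048
(2,1): Delta=-1.0000 Bond=264.1048
(2,2): Delta=-0.2156 Bond=78.2664
V0=105.2273

No-arbitrage ⇒ martingale measure with p* = (R−d)/(u−d) = 0.2653.
Terminal values V(3,·): V(3,0)=171.4084, V(3,1)=115.0043, V(3,2)=28.5589, V(3,3)=0.0000
Node (2,0) S=115.1104: V=(p*·115.0043+(1−p*)·171.4084)/1.05=148.9944; Δ=(115.0043−171.4084)/(162.3057−105.9016)=-1.0000; B=V−Δ·S=264.1048
Node (2,1) S=176.4192: V=(p*·28.5589+(1−p*)·115.0043)/1.05=87.6856; Δ=(28.5589−115.0043)/(248.7511−162.3057)=-1.0000; B=V−Δ·S=264.1048
Node (2,2) S=270.3816: V=(p*·0.0000+(1−p*)·28.5589)/1.05=19.9829; Δ=(0.0000−28.5589)/(381.2381−248.7511)=-0.2156; B=V−Δ·S=78.2664
Node (1,0) S=125.1200: V=(p*·87.6856+(1−p*)·148.9944)/1.05=126.4083; Δ=(87.6856−148.9944)/(176.4192−115.1104)=-1.0000; B=V−Δ·S=251.5283
Node (1,1) S=191.7600: V=(p*·19.9829+(1−p*)·87.6856)/1.05=66.4035; Δ=(19.9829−87.6856)/(270.3816−176.4192)=-0.7205; B=V−Δ·S=204.5721
Node (0,0) S=136.0000: V=(p*·66.4035+(1−p*)·126.4083)/1.05=105.2273; Δ=(66.4035−126.4083)/(191.7600−125.1200)=-0.9004; B=V−Δ·S=227.6863
Check: Δ(0,0)·S0 + B(0,0) = 105.2273 = V0.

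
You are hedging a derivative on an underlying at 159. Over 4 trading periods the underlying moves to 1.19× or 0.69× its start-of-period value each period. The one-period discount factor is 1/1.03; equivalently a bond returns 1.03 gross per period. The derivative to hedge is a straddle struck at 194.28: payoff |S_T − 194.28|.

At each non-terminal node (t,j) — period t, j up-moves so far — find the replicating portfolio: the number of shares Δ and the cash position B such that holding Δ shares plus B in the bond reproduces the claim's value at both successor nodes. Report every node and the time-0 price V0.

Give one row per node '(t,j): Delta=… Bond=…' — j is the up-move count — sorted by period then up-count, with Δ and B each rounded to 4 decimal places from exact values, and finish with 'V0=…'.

(0,0): Delta=-0.0982 Bond=76.5654
(1,0): Delta=-1.0000 Bond=177.7937
(1,1): Delta=0.1478 Bond=32.3065
(2,0): Delta=-1.0000 Bond=183.1275
(2,1): Delta=-1.0000 Bond=183.1275
(2,2): Delta=0.4610 Bond=-37.2429
(3,0): Delta=-1.0000 Bond=188.6214
(3,1): Delta=-1.0000 Bond=188.6214
(3,2): Delta=-1.0000 Bond=188.6214
(3,3): Delta=0.8597 Bond=-145.1750
V0=60.9442

The replicating-portfolio and risk-neutral prices coincide; use p* = (1.03−0.69)/(1.19−0.69) = 0.6800 for the latter.
Terminal values V(4,·): V(4,0)=158.2393, V(4,1)=132.1228, V(4,2)=87.0814, V(4,3)=9.4012, V(4,4)=124.5689
Node (3,0) S=52.2329: V=(p*·132.1228+(1−p*)·158.2393)/1.03=136.3884; Δ=(132.1228−158.2393)/(62.1572−36.0407)=-1.0000; B=V−Δ·S=188.6214
Node (3,1) S=90.0829: V=(p*·87.0814+(1−p*)·132.1228)/1.03=98.5385; Δ=(87.0814−132.1228)/(107.1986−62.1572)=-1.0000; B=V−Δ·S=188.6214
Node (3,2) S=155.3603: V=(p*·9.4012+(1−p*)·87.0814)/1.03=33.2610; Δ=(9.4012−87.0814)/(184.8788−107.1986)=-1.0000; B=V−Δ·S=188.6214
Node (3,3) S=267.9403: V=(p*·124.5689+(1−p*)·9.4012)/1.03=85.1604; Δ=(124.5689−9.4012)/(318.8489−184.8788)=0.8597; B=V−Δ·S=-145.1750
Node (2,0) S=75.6999: V=(p*·98.5385+(1−p*)·136.3884)/1.03=107.4276; Δ=(98.5385−136.3884)/(90.0829−52.2329)=-1.0000; B=V−Δ·S=183.1275
Node (2,1) S=130.5549: V=(p*·33.2610+(1−p*)·98.5385)/1.03=52.5726; Δ=(33.2610−98.5385)/(155.3603−90.0829)=-1.0000; B=V−Δ·S=183.1275
Node (2,2) S=225.1599: V=(p*·85.1604+(1−p*)·33.2610)/1.03=66.5560; Δ=(85.1604−33.2610)/(267.9403−155.3603)=0.4610; B=V−Δ·S=-37.2429
Node (1,0) S=109.7100: V=(p*·52.5726+(1−p*)·107.4276)/1.03=68.0837; Δ=(52.5726−107.4276)/(130.5549−75.6999)=-1.0000; B=V−Δ·S=177.7937
Node (1,1) S=189.2100: V=(p*·66.5560+(1−p*)·52.5726)/1.03=60.2731; Δ=(66.5560−52.5726)/(225.1599−130.5549)=0.1478; B=V−Δ·S=32.3065
Node (0,0) S=159.0000: V=(p*·60.2731+(1−p*)·68.0837)/1.03=60.9442; Δ=(60.2731−68.0837)/(189.2100−109.7100)=-0.0982; B=V−Δ·S=76.5654
Self-financing check: at every node Δ·S+B equals the discounted successor values.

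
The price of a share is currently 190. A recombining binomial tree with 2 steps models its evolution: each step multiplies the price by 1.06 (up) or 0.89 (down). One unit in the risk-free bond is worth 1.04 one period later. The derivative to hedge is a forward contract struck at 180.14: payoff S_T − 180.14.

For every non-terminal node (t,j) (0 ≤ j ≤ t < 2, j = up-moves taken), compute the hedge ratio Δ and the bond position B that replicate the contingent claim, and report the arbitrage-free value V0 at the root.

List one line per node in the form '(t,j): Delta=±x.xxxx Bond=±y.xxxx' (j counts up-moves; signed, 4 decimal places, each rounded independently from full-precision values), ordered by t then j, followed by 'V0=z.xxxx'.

(0,0): Delta=1.0000 Bond=-166.5496
(1,0): Delta=1.0000 Bond=-173.2115
(1,1): Delta=1.0000 Bond=-173.2115
V0=23.4504

Risk-neutral probability p* = (R−d)/(u−d) = (1.04−0.89)/(1.06−0.89) = 0.8824.
Terminal values V(2,·): V(2,0)=-29.6410, V(2,1)=-0.8940, V(2,2)=33.3440
  t=1,j=0: stock 169.1000 → up 179.2460 (V=-0.8940), down 150.4990 (V=-29.6410). Price -4.1115; hedge Δ=1.0000, bond B=-173.2115.
  t=1,j=1: stock 201.4000 → up 213.4840 (V=33.3440), down 179.2460 (V=-0.8940). Price 28.1885; hedge Δ=1.0000, bond B=-173.2115.
  t=0,j=0: stock 190.0000 → up 201.4000 (V=28.1885), down 169.1000 (V=-4.1115). Price 23.4504; hedge Δ=1.0000, bond B=-166.5496.
The time-0 hedge costs 23.4504, which is the no-arbitrage price.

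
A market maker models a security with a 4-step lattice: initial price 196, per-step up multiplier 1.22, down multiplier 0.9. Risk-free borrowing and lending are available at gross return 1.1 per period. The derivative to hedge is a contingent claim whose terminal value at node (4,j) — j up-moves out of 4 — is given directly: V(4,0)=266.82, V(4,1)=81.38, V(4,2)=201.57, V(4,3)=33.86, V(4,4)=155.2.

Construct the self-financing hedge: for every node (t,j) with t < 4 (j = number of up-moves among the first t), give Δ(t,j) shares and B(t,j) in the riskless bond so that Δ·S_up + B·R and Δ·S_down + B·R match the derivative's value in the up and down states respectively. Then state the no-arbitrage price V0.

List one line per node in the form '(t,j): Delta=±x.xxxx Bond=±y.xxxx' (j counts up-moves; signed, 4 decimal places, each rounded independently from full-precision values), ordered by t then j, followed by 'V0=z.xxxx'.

(0,0): Delta=-0.2655 Bond=132.9926
(1,0): Delta=-0.5161 Bond=190.4942
(1,1): Delta=-0.1546 Bond=119.7704
(2,0): Delta=0.0998 Bond=111.7601
(2,1): Delta=-0.7887 Bond=268.2137
(2,2): Delta=0.1261 Bond=49.8677
(3,0): Delta=-4.0557 Bond=716.7000
(3,1): Delta=1.9392 Bond=-233.3222
(3,2): Delta=-1.9961 Bond=612.0494
(3,3): Delta=1.0654 Bond=-279.4625
V0=80.9523

No-arbitrage ⇒ martingale measure with p* = (R−d)/(u−d) = 0.6250.
Terminal values V(4,·): V(4,0)=266.8200, V(4,1)=81.3800, V(4,2)=201.5700, V(4,3)=33.8600, V(4,4)=155.2000
  t=3,j=0: stock 142.8840 → up 174.3185 (V=81.3800), down 128.5956 (V=266.8200). Price 137.2000; hedge Δ=-4.0557, bond B=716.7000.
  t=3,j=1: stock 193.6872 → up 236.2984 (V=201.5700), down 174.3185 (V=81.3800). Price 142.2716; hedge Δ=1.9392, bond B=-233.3222.
  t=3,j=2: stock 262.5538 → up 320.3156 (V=33.8600), down 236.2984 (V=201.5700). Price 87.9557; hedge Δ=-1.9961, bond B=612.0494.
  t=3,j=3: stock 355.9062 → up 434.2056 (V=155.2000), down 320.3156 (V=33.8600). Price 99.7250; hedge Δ=1.0654, bond B=-279.4625.
  t=2,j=0: stock 158.7600 → up 193.6872 (V=142.2716), down 142.8840 (V=137.2000). Price 127.6089; hedge Δ=0.0998, bond B=111.7601.
  t=2,j=1: stock 215.2080 → up 262.5538 (V=87.9557), down 193.6872 (V=142.2716). Price 98.4765; hedge Δ=-0.7887, bond B=268.2137.
  t=2,j=2: stock 291.7264 → up 355.9062 (V=99.7250), down 262.5538 (V=87.9557). Price 86.6468; hedge Δ=0.1261, bond B=49.8677.
  t=1,j=0: stock 176.4000 → up 215.2080 (V=98.4765), down 158.7600 (V=127.6089). Price 99.4556; hedge Δ=-0.5161, bond B=190.4942.
  t=1,j=1: stock 239.1200 → up 291.7264 (V=86.6468), down 215.2080 (V=98.4765). Price 82.8027; hedge Δ=-0.1546, bond B=119.7704.
  t=0,j=0: stock 196.0000 → up 239.1200 (V=82.8027), down 176.4000 (V=99.4556). Price 80.9523; hedge Δ=-0.2655, bond B=132.9926.
Self-financing check: at every node Δ·S+B equals the discounted successor values.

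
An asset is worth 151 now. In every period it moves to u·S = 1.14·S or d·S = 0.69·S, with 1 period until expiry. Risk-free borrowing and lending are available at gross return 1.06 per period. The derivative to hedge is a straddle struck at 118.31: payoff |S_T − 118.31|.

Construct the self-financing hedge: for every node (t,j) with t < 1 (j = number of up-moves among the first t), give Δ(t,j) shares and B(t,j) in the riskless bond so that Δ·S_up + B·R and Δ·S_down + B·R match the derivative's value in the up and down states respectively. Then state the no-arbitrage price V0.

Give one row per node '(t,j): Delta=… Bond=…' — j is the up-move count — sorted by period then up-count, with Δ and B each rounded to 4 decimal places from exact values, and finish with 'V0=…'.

Under the risk-neutral measure, an up-move has probability p* = (R−d)/(u−d) = 0.8222 and values discount at R = 1.06.
At expiry t=1: V(1,0)=14.1200, V(1,1)=53.8300
Node (0,0) S=151.0000: V=(p*·53.8300+(1−p*)·14.1200)/1.06=44.1231; Δ=(53.8300−14.1200)/(172.1400−104.1900)=0.5844; B=V−Δ·S=-44.1214
Root portfolio cost Δ·151+B reproduces V0=44.1231.

(0,0): Delta=0.5844 Bond=-44.1214
V0=44.1231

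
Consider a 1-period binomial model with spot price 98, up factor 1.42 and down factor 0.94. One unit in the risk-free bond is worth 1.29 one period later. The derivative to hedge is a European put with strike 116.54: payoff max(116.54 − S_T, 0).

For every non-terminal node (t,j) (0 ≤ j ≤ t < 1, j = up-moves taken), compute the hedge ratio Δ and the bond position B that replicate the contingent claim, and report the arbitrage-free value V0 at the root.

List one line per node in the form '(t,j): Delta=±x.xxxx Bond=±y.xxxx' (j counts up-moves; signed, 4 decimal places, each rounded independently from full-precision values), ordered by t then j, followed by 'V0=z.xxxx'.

Under the risk-neutral measure, an up-move has probability p* = (R−d)/(u−d) = 0.7292 and values discount at R = 1.29.
Terminal values V(1,·): V(1,0)=24.4200, V(1,1)=0.0000
  t=0,j=0: stock 98.0000 → up 139.1600 (V=0.0000), down 92.1200 (V=24.4200). Price 5.1269; hedge Δ=-0.5191, bond B=56.0019.
Each (Δ,B) replicates both successor values, so the strategy is self-financing and V0 is arbitrage-free.

(0,0): Delta=-0.5191 Bond=56.0019
V0=5.1269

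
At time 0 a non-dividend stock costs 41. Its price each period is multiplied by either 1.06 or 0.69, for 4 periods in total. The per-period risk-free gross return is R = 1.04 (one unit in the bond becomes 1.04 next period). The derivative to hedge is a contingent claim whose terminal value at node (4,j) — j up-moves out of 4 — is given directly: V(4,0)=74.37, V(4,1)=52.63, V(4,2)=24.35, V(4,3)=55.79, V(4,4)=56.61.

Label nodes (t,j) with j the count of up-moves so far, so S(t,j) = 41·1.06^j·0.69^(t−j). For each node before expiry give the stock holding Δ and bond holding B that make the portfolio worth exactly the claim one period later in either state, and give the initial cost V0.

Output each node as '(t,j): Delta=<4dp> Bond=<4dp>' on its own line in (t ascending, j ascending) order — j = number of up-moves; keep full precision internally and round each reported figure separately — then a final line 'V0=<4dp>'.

Since d<R<u, set p* = (R−d)/(u−d) = 0.9459; price each node as the discounted p*-expectation of its children.
Payoff layer (t=4): V(4,0)=74.3700, V(4,1)=52.6300, V(4,2)=24.3500, V(4,3)=55.7900, V(4,4)=56.6100
Node (3,0) S=13.4689: V=(p*·52.6300+(1−p*)·74.3700)/1.04=51.7357; Δ=(52.6300−74.3700)/(14.2770−9.2935)=-4.3624; B=V−Δ·S=110.4925
Node (3,1) S=20.6913: V=(p*·24.3500+(1−p*)·52.6300)/1.04=24.8833; Δ=(24.3500−52.6300)/(21.9328−14.2770)=-3.6939; B=V−Δ·S=101.3157
Node (3,2) S=31.7866: V=(p*·55.7900+(1−p*)·24.3500)/1.04=52.0101; Δ=(55.7900−24.3500)/(33.6938−21.9328)=2.6732; B=V−Δ·S=-32.9628
Node (3,3) S=48.8317: V=(p*·56.6100+(1−p*)·55.7900)/1.04=54.3901; Δ=(56.6100−55.7900)/(51.7616−33.6938)=0.0454; B=V−Δ·S=52.1739
Node (2,0) S=19.5201: V=(p*·24.8833+(1−p*)·51.7357)/1.04=25.3219; Δ=(24.8833−51.7357)/(20.6913−13.4689)=-3.7179; B=V−Δ·S=97.8959
Node (2,1) S=29.9874: V=(p*·52.0101+(1−p*)·24.8833)/1.04=48.5998; Δ=(52.0101−24.8833)/(31.7866−20.6913)=2.4449; B=V−Δ·S=-24.7159
Node (2,2) S=46.0676: V=(p*·54.3901+(1−p*)·52.0101)/1.04=52.1744; Δ=(54.3901−52.0101)/(48.8317−31.7866)=0.1396; B=V−Δ·S=45.7422
Node (1,0) S=28.2900: V=(p*·48.5998+(1−p*)·25.3219)/1.04=45.5207; Δ=(48.5998−25.3219)/(29.9874−19.5201)=2.2239; B=V−Δ·S=-17.3925
Node (1,1) S=43.4600: V=(p*·52.1744+(1−p*)·48.5998)/1.04=49.9819; Δ=(52.1744−48.5998)/(46.0676−29.9874)=0.2223; B=V−Δ·S=40.3208
Node (0,0) S=41.0000: V=(p*·49.9819+(1−p*)·45.5207)/1.04=47.8277; Δ=(49.9819−45.5207)/(43.4600−28.2900)=0.2941; B=V−Δ·S=35.7704
Check: Δ(0,0)·S0 + B(0,0) = 47.8277 = V0.

(0,0): Delta=0.2941 Bond=35.7704
(1,0): Delta=2.2239 Bond=-17.3925
(1,1): Delta=0.2223 Bond=40.3208
(2,0): Delta=-3.7179 Bond=97.8959
(2,1): Delta=2.4449 Bond=-24.7159
(2,2): Delta=0.1396 Bond=45.7422
(3,0): Delta=-4.3624 Bond=110.4925
(3,1): Delta=-3.6939 Bond=101.3157
(3,2): Delta=2.6732 Bond=-32.9628
(3,3): Delta=0.0454 Bond=52.1739
V0=47.8277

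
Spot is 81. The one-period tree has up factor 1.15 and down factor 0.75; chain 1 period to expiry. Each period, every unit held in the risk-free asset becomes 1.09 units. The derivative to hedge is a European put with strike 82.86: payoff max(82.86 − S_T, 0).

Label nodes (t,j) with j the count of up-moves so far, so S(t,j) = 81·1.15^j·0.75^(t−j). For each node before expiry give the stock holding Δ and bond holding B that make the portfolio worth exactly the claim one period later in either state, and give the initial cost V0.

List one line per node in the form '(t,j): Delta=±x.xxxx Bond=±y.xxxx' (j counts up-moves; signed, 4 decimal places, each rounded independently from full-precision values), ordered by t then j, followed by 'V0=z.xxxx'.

No-arbitrage ⇒ martingale measure with p* = (R−d)/(u−d) = 0.8500.
At expiry t=1: V(1,0)=22.1100, V(1,1)=0.0000
  t=0,j=0: stock 81.0000 → up 93.1500 (V=0.0000), down 60.7500 (V=22.1100). Price 3.0427; hedge Δ=-0.6824, bond B=58.3177.
The time-0 hedge costs 3.0427, which is the no-arbitrage price.

(0,0): Delta=-0.6824 Bond=58.3177
V0=3.0427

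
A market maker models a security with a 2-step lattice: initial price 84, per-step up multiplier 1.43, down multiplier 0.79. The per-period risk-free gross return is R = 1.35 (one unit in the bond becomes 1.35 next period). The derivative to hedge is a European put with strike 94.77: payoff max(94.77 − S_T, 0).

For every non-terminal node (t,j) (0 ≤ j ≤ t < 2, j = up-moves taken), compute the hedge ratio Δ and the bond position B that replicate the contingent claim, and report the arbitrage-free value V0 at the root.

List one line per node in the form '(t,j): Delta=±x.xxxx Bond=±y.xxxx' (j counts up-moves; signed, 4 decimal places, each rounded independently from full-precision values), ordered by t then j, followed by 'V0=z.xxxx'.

(0,0): Delta=-0.0729 Bond=6.4894
(1,0): Delta=-0.9971 Bond=70.0859
(1,1): Delta=0.0000 Bond=0.0000
V0=0.3630

Since d<R<u, set p* = (R−d)/(u−d) = 0.8750; price each node as the discounted p*-expectation of its children.
Terminal values V(2,·): V(2,0)=42.3456, V(2,1)=0.0000, V(2,2)=0.0000
  t=1,j=0: stock 66.3600 → up 94.8948 (V=0.0000), down 52.4244 (V=42.3456). Price 3.9209; hedge Δ=-0.9971, bond B=70.0859.
  t=1,j=1: stock 120.1200 → up 171.7716 (V=0.0000), down 94.8948 (V=0.0000). Price 0.0000; hedge Δ=0.0000, bond B=0.0000.
  t=0,j=0: stock 84.0000 → up 120.1200 (V=0.0000), down 66.3600 (V=3.9209). Price 0.3630; hedge Δ=-0.0729, bond B=6.4894.
Check: Δ(0,0)·S0 + B(0,0) = 0.3630 = V0.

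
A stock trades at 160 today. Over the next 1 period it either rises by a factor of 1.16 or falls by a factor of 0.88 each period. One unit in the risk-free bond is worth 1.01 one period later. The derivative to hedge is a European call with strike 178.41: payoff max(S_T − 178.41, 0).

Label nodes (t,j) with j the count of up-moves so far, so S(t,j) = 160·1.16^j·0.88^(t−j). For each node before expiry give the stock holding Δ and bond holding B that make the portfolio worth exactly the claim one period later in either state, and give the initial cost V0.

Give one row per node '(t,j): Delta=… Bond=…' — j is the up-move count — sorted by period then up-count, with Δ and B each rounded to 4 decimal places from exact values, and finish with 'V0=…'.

Under the risk-neutral measure, an up-move has probability p* = (R−d)/(u−d) = 0.4643 and values discount at R = 1.01.
At expiry t=1: V(1,0)=0.0000, V(1,1)=7.1900
Node (0,0) S=160.0000: V=(p*·7.1900+(1−p*)·0.0000)/1.01=3.3052; Δ=(7.1900−0.0000)/(185.6000−140.8000)=0.1605; B=V−Δ·S=-22.3734
Check: Δ(0,0)·S0 + B(0,0) = 3.3052 = V0.

(0,0): Delta=0.1605 Bond=-22.3734
V0=3.3052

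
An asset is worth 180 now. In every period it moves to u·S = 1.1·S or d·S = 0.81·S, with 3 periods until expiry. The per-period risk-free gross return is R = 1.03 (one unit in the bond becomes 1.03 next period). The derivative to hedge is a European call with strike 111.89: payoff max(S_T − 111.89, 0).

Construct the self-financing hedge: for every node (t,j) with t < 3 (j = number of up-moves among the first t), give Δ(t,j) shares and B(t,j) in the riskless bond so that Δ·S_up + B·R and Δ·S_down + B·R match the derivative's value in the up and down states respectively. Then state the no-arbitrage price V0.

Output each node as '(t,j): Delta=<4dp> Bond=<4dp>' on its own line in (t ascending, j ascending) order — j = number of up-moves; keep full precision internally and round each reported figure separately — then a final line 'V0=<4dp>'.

(0,0): Delta=0.9829 Bond=-99.1126
(1,0): Delta=0.9100 Bond=-91.4597
(1,1): Delta=1.0000 Bond=-105.4671
(2,0): Delta=0.5261 Bond=-48.8598
(2,1): Delta=1.0000 Bond=-108.6311
(2,2): Delta=1.0000 Bond=-108.6311
V0=77.8137

Under the risk-neutral measure, an up-move has probability p* = (R−d)/(u−d) = 0.7586 and values discount at R = 1.03.
Terminal values V(3,·): V(3,0)=0.0000, V(3,1)=18.0178, V(3,2)=64.5280, V(3,3)=127.6900
Node (2,0) S=118.0980: V=(p*·18.0178+(1−p*)·0.0000)/1.03=13.2706; Δ=(18.0178−0.0000)/(129.9078−95.6594)=0.5261; B=V−Δ·S=-48.8598
Node (2,1) S=160.3800: V=(p*·64.5280+(1−p*)·18.0178)/1.03=51.7489; Δ=(64.5280−18.0178)/(176.4180−129.9078)=1.0000; B=V−Δ·S=-108.6311
Node (2,2) S=217.8000: V=(p*·127.6900+(1−p*)·64.5280)/1.03=109.1689; Δ=(127.6900−64.5280)/(239.5800−176.4180)=1.0000; B=V−Δ·S=-108.6311
Node (1,0) S=145.8000: V=(p*·51.7489+(1−p*)·13.2706)/1.03=41.2243; Δ=(51.7489−13.2706)/(160.3800−118.0980)=0.9100; B=V−Δ·S=-91.4597
Node (1,1) S=198.0000: V=(p*·109.1689+(1−p*)·51.7489)/1.03=92.5329; Δ=(109.1689−51.7489)/(217.8000−160.3800)=1.0000; B=V−Δ·S=-105.4671
Node (0,0) S=180.0000: V=(p*·92.5329+(1−p*)·41.2243)/1.03=77.8137; Δ=(92.5329−41.2243)/(198.0000−145.8000)=0.9829; B=V−Δ·S=-99.1126
The time-0 hedge costs 77.8137, which is the no-arbitrage price.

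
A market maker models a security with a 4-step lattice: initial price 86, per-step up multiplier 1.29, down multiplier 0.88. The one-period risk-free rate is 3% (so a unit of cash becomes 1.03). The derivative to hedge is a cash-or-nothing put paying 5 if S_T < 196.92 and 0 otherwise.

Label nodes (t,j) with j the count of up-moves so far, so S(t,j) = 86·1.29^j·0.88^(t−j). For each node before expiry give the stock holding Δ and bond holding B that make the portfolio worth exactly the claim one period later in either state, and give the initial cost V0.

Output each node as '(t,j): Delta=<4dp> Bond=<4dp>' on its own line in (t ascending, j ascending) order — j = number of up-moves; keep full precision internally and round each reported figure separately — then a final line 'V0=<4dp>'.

Under the risk-neutral measure, an up-move has probability p* = (R−d)/(u−d) = 0.3659 and values discount at R = 1.03.
At expiry t=4: V(4,0)=5.0000, V(4,1)=5.0000, V(4,2)=5.0000, V(4,3)=5.0000, V(4,4)=0.0000
Node (3,0) S=58.6066: V=(p*·5.0000+(1−p*)·5.0000)/1.03=4.8544; Δ=(5.0000−5.0000)/(75.6025−51.5738)=0.0000; B=V−Δ·S=4.8544
Node (3,1) S=85.9119: V=(p*·5.0000+(1−p*)·5.0000)/1.03=4.8544; Δ=(5.0000−5.0000)/(110.8264−75.6025)=0.0000; B=V−Δ·S=4.8544
Node (3,2) S=125.9391: V=(p*·5.0000+(1−p*)·5.0000)/1.03=4.8544; Δ=(5.0000−5.0000)/(162.4614−110.8264)=0.0000; B=V−Δ·S=4.8544
Node (3,3) S=184.6153: V=(p*·0.0000+(1−p*)·5.0000)/1.03=3.0784; Δ=(0.0000−5.0000)/(238.1537−162.4614)=-0.0661; B=V−Δ·S=15.2735
Node (2,0) S=66.5984: V=(p*·4.8544+(1−p*)·4.8544)/1.03=4.7130; Δ=(4.8544−4.8544)/(85.9119−58.6066)=0.0000; B=V−Δ·S=4.7130
Node (2,1) S=97.6272: V=(p*·4.8544+(1−p*)·4.8544)/1.03=4.7130; Δ=(4.8544−4.8544)/(125.9391−85.9119)=0.0000; B=V−Δ·S=4.7130
Node (2,2) S=143.1126: V=(p*·3.0784+(1−p*)·4.8544)/1.03=4.0822; Δ=(3.0784−4.8544)/(184.6153−125.9391)=-0.0303; B=V−Δ·S=8.4138
Node (1,0) S=75.6800: V=(p*·4.7130+(1−p*)·4.7130)/1.03=4.5757; Δ=(4.7130−4.7130)/(97.6272−66.5984)=0.0000; B=V−Δ·S=4.5757
Node (1,1) S=110.9400: V=(p*·4.0822+(1−p*)·4.7130)/1.03=4.3516; Δ=(4.0822−4.7130)/(143.1126−97.6272)=-0.0139; B=V−Δ·S=5.8902
Node (0,0) S=86.0000: V=(p*·4.3516+(1−p*)·4.5757)/1.03=4.3628; Δ=(4.3516−4.5757)/(110.9400−75.6800)=-0.0064; B=V−Δ·S=4.9094
Self-financing check: at every node Δ·S+B equals the discounted successor values.

(0,0): Delta=-0.0064 Bond=4.9094
(1,0): Delta=0.0000 Bond=4.5757
(1,1): Delta=-0.0139 Bond=5.8902
(2,0): Delta=0.0000 Bond=4.7130
(2,1): Delta=0.0000 Bond=4.7130
(2,2): Delta=-0.0303 Bond=8.4138
(3,0): Delta=0.0000 Bond=4.8544
(3,1): Delta=0.0000 Bond=4.8544
(3,2): Delta=0.0000 Bond=4.8544
(3,3): Delta=-0.0661 Bond=15.2735
V0=4.3628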